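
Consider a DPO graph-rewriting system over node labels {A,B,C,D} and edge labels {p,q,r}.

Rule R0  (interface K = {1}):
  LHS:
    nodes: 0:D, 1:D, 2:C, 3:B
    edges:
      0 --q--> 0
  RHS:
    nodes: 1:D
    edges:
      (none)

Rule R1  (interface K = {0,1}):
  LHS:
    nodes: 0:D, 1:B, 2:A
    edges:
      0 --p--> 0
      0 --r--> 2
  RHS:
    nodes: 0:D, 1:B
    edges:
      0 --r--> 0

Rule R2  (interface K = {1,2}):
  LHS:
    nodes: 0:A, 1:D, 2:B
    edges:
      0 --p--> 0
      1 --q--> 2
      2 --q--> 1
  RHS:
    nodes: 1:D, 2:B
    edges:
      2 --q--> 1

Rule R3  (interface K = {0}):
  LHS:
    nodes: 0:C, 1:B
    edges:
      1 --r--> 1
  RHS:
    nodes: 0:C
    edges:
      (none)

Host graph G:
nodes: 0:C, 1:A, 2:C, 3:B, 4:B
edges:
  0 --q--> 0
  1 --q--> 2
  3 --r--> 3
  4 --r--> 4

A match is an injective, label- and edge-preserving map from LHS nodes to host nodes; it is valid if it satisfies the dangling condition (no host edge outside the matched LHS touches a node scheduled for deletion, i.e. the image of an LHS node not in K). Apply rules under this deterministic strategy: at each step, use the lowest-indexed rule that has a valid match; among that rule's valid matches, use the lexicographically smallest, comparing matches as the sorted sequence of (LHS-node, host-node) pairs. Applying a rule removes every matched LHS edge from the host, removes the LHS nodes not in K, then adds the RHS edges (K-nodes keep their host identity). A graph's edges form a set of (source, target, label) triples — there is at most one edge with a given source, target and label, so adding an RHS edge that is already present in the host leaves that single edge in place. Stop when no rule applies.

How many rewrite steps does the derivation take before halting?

[0] host  ⇒  5 nodes, 4 edges  {0-q->0 1-q->2 3-r->3 4-r->4}
[1] R3 @ {0↦0, 1↦3}  ⇒  4 nodes, 3 edges  {0-q->0 1-q->2 4-r->4}
[2] R3 @ {0↦0, 1↦4}  ⇒  3 nodes, 2 edges  {0-q->0 1-q->2}
normal form: no rule applies after step 2

Answer: 2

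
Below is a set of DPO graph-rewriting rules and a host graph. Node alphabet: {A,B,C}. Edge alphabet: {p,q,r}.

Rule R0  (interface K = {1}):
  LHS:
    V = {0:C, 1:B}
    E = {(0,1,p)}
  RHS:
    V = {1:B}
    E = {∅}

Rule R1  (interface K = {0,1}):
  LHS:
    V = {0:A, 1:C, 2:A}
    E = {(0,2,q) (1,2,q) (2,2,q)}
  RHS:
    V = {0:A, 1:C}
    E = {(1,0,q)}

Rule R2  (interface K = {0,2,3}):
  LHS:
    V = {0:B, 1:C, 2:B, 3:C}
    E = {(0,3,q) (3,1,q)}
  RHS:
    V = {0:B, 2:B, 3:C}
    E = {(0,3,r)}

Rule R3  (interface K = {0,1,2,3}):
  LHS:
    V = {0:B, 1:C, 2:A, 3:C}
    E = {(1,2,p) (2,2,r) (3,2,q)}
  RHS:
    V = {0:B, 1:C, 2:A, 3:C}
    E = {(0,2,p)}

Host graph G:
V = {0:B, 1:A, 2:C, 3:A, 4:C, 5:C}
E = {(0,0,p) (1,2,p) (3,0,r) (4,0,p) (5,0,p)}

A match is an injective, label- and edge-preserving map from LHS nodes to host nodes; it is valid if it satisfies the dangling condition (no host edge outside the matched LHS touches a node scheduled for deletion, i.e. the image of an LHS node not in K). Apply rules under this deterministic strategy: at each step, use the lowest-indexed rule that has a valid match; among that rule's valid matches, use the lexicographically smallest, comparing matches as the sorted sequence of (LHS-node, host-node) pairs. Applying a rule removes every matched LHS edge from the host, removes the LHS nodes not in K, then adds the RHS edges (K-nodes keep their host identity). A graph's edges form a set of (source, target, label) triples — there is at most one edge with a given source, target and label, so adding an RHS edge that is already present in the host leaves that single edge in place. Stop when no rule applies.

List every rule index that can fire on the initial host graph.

Answer: [R0]

Steps:
R0: 2 valid matches — {0↦4, 1↦0}, {0↦5, 1↦0}
R1: no valid match — LHS pattern not found
R2: no valid match — LHS pattern not found
R3: no valid match — LHS pattern not found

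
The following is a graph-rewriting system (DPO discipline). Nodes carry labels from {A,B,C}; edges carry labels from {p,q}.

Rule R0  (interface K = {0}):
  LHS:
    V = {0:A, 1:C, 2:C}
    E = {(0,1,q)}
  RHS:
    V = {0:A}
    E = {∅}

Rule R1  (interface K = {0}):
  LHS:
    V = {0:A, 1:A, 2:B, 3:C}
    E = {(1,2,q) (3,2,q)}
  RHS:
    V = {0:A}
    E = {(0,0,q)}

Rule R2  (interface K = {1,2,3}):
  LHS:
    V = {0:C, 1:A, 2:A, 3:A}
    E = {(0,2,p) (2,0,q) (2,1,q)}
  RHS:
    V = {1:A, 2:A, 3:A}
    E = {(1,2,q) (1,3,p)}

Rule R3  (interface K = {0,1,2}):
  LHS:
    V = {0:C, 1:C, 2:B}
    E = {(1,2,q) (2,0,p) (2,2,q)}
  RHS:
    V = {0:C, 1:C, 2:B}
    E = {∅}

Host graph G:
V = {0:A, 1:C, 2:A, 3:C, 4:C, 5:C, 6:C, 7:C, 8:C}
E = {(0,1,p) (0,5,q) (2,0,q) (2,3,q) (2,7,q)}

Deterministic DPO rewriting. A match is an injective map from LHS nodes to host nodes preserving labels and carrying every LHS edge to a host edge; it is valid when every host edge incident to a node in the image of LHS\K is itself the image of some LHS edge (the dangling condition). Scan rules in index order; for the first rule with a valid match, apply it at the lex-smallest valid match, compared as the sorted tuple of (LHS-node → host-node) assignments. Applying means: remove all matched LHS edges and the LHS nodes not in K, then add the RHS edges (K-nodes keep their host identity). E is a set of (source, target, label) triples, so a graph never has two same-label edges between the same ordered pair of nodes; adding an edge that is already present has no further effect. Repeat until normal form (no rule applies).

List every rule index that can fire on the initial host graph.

Answer: [R0]

Steps:
R0: 9 valid matches — {0↦0, 1↦5, 2↦4}, {0↦0, 1↦5, 2↦6}, {0↦0, 1↦5, 2↦8} (+6 more)
R1: no valid match — LHS pattern not found
R2: no valid match — LHS pattern not found
R3: no valid match — LHS pattern not found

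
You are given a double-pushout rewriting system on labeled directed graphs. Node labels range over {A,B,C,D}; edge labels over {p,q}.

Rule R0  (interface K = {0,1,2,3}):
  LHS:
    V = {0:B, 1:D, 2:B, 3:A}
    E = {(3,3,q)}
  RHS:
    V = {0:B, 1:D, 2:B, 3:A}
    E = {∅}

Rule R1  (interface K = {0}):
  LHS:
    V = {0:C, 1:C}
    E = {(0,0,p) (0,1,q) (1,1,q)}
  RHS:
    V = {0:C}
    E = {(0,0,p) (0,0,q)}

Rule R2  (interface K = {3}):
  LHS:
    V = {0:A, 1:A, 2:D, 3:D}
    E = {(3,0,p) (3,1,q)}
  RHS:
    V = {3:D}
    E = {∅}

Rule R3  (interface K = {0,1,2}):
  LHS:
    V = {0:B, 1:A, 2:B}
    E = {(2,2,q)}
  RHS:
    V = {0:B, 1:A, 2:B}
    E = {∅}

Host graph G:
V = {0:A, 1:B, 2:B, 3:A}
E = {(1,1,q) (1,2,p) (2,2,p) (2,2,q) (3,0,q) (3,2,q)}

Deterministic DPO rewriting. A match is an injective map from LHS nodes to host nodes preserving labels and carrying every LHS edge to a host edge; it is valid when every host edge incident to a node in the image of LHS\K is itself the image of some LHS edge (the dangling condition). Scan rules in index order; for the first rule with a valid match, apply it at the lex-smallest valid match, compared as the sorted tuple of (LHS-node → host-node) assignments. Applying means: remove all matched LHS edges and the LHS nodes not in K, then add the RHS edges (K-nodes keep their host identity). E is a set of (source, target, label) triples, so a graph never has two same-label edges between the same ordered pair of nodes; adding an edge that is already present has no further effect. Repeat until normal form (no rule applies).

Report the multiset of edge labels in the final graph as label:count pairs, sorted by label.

[0] host  ⇒  4 nodes, 6 edges  {1-q->1 1-p->2 2-p->2 2-q->2 3-q->0 3-q->2}
[1] R3 @ {0↦1, 1↦0, 2↦2}  ⇒  4 nodes, 5 edges  {1-q->1 1-p->2 2-p->2 3-q->0 3-q->2}
[2] R3 @ {0↦2, 1↦0, 2↦1}  ⇒  4 nodes, 4 edges  {1-p->2 2-p->2 3-q->0 3-q->2}
final graph: no rule applies after step 2
NF edges: [(1, 2, 'p'), (2, 2, 'p'), (3, 0, 'q'), (3, 2, 'q')]

Answer: p:2 q:2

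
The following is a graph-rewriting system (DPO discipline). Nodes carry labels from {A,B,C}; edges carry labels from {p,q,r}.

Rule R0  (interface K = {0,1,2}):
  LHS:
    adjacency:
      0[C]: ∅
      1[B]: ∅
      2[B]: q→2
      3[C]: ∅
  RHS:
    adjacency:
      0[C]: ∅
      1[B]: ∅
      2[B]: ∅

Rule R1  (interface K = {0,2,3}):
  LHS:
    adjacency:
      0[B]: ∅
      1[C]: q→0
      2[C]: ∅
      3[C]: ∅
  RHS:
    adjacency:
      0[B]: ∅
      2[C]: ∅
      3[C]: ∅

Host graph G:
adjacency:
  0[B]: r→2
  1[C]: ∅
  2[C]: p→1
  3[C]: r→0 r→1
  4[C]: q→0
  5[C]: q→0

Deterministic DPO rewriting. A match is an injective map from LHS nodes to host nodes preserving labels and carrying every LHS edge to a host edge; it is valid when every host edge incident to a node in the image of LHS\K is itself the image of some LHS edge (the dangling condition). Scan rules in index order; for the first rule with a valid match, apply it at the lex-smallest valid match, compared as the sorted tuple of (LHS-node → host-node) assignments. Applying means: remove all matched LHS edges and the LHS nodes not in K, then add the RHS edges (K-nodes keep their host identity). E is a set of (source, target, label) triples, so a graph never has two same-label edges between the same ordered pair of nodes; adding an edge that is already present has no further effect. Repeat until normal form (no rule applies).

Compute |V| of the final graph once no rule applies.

Answer: 4

Rewrite trace:
start.  V:6 E:6  edges: 0-r->2 2-p->1 3-r->0 3-r->1 4-q->0 5-q->0
1. fire R1 via {0↦0, 1↦4, 2↦1, 3↦2}  →  V:5 E:5  edges: 0-r->2 2-p->1 3-r->0 3-r->1 5-q->0
2. fire R1 via {0↦0, 1↦5, 2↦1, 3↦2}  →  V:4 E:4  edges: 0-r->2 2-p->1 3-r->0 3-r->1
normal form: no rule applies after step 2
NF nodes: {0:B, 1:C, 2:C, 3:C}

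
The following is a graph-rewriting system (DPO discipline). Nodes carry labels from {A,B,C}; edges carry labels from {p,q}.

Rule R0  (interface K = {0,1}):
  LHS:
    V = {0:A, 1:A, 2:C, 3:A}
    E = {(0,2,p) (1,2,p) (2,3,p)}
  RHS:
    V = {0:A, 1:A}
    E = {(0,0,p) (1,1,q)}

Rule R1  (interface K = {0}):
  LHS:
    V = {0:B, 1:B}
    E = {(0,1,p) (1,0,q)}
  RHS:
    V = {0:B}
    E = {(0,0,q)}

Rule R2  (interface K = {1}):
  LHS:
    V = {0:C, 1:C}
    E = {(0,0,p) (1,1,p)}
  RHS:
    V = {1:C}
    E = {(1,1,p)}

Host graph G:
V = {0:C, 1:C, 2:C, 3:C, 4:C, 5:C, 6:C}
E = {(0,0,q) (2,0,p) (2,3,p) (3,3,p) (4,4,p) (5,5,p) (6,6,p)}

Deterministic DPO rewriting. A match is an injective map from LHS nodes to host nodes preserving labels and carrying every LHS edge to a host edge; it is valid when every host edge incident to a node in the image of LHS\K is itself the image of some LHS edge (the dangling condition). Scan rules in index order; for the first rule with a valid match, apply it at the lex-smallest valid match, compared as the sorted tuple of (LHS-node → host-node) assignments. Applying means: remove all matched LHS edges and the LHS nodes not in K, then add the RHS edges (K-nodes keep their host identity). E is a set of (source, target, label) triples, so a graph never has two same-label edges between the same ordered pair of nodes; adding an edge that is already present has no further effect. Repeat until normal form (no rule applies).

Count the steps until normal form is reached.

[0] host  ⇒  7 nodes, 7 edges  {0-q->0 2-p->0 2-p->3 3-p->3 4-p->4 5-p->5 6-p->6}
[1] R2 @ {0↦4, 1↦3}  ⇒  6 nodes, 6 edges  {0-q->0 2-p->0 2-p->3 3-p->3 5-p->5 6-p->6}
[2] R2 @ {0↦5, 1↦3}  ⇒  5 nodes, 5 edges  {0-q->0 2-p->0 2-p->3 3-p->3 6-p->6}
[3] R2 @ {0↦6, 1↦3}  ⇒  4 nodes, 4 edges  {0-q->0 2-p->0 2-p->3 3-p->3}
final graph: no rule applies after step 3

Answer: 3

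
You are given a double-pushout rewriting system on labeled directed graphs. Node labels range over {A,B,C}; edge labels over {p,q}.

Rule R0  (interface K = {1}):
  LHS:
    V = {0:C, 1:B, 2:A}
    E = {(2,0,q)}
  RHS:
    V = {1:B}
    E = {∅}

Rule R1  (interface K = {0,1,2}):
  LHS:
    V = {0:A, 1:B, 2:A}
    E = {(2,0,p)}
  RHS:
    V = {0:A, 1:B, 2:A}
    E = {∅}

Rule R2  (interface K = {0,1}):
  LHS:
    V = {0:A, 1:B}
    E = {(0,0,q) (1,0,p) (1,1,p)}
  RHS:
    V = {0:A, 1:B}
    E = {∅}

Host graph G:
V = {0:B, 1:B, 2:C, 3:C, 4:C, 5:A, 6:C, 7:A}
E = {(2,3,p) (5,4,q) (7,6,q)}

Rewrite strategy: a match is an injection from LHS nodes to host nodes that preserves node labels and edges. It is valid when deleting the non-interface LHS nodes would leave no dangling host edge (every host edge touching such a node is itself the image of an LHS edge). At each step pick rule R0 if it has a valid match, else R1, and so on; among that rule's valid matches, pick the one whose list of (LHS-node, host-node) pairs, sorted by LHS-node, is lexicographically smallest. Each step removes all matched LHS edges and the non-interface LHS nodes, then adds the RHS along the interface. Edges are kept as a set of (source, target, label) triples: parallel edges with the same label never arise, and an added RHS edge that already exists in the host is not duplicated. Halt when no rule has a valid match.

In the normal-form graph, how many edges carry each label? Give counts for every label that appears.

Answer: p:1

Derivation:
[0] host  ⇒  8 nodes, 3 edges  {2-p->3 5-q->4 7-q->6}
[1] R0 @ {0↦4, 1↦0, 2↦5}  ⇒  6 nodes, 2 edges  {2-p->3 7-q->6}
[2] R0 @ {0↦6, 1↦0, 2↦7}  ⇒  4 nodes, 1 edges  {2-p->3}
halt: no rule applies after step 2
NF edges: [(2, 3, 'p')]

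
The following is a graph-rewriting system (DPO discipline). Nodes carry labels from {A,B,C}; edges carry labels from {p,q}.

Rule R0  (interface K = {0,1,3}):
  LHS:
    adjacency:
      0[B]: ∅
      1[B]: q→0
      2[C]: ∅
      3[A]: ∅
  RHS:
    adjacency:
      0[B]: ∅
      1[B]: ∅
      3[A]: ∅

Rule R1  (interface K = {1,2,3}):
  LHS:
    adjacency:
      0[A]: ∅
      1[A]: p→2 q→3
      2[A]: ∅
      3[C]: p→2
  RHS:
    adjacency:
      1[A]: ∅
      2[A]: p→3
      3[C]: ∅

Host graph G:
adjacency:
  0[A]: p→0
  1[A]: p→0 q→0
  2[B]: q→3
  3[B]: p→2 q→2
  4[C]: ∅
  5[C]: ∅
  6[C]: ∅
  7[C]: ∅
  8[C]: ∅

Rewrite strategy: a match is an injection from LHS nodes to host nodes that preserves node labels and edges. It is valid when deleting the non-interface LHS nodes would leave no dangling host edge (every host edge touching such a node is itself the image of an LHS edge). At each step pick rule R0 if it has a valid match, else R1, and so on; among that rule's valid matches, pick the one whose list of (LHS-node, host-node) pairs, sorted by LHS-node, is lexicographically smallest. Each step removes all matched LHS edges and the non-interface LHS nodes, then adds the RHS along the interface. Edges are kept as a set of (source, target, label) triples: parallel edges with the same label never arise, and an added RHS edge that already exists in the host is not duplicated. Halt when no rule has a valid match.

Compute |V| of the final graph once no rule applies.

Answer: 7

Rewrite trace:
initial: |V|=9 |E|=6  E = 0-p->0 1-p->0 1-q->0 2-q->3 3-p->2 3-q->2
step 1: apply R0 at {0↦2, 1↦3, 2↦4, 3↦0}  → |V|=8 |E|=5  E = 0-p->0 1-p->0 1-q->0 2-q->3 3-p->2
step 2: apply R0 at {0↦3, 1↦2, 2↦5, 3↦0}  → |V|=7 |E|=4  E = 0-p->0 1-p->0 1-q->0 3-p->2
halt: no rule applies after step 2
NF nodes: {0:A, 1:A, 2:B, 3:B, 6:C, 7:C, 8:C}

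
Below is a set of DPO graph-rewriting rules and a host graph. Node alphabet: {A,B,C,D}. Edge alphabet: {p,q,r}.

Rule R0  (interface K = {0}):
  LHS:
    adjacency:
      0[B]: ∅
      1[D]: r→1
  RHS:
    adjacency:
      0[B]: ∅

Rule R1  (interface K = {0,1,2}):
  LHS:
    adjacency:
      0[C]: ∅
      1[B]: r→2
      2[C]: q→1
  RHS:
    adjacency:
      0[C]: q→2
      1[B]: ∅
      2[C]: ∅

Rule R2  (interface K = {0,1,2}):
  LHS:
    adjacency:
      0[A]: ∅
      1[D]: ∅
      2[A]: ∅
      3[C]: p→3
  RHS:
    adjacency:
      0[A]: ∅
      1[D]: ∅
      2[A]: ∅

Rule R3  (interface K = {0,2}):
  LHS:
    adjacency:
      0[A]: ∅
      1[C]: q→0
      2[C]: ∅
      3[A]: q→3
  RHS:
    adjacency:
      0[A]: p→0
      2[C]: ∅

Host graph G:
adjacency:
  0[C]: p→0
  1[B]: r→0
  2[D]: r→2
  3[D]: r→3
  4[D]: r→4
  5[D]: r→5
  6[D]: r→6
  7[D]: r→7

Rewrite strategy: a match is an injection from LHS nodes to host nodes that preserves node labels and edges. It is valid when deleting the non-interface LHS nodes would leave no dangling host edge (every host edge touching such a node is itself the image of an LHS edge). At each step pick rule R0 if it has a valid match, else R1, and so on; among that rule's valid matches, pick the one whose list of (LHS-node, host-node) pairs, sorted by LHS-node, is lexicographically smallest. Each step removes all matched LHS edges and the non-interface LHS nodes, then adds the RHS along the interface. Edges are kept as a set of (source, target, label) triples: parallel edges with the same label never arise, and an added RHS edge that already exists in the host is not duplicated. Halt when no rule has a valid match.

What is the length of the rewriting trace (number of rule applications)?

Answer: 6

Derivation:
initial: |V|=8 |E|=8  E = 0-p->0 1-r->0 2-r->2 3-r->3 4-r->4 5-r->5 6-r->6 7-r->7
step 1: apply R0 at {0↦1, 1↦2}  → |V|=7 |E|=7  E = 0-p->0 1-r->0 3-r->3 4-r->4 5-r->5 6-r->6 7-r->7
step 2: apply R0 at {0↦1, 1↦3}  → |V|=6 |E|=6  E = 0-p->0 1-r->0 4-r->4 5-r->5 6-r->6 7-r->7
step 3: apply R0 at {0↦1, 1↦4}  → |V|=5 |E|=5  E = 0-p->0 1-r->0 5-r->5 6-r->6 7-r->7
step 4: apply R0 at {0↦1, 1↦5}  → |V|=4 |E|=4  E = 0-p->0 1-r->0 6-r->6 7-r->7
step 5: apply R0 at {0↦1, 1↦6}  → |V|=3 |E|=3  E = 0-p->0 1-r->0 7-r->7
step 6: apply R0 at {0↦1, 1↦7}  → |V|=2 |E|=2  E = 0-p->0 1-r->0
normal form: no rule applies after step 6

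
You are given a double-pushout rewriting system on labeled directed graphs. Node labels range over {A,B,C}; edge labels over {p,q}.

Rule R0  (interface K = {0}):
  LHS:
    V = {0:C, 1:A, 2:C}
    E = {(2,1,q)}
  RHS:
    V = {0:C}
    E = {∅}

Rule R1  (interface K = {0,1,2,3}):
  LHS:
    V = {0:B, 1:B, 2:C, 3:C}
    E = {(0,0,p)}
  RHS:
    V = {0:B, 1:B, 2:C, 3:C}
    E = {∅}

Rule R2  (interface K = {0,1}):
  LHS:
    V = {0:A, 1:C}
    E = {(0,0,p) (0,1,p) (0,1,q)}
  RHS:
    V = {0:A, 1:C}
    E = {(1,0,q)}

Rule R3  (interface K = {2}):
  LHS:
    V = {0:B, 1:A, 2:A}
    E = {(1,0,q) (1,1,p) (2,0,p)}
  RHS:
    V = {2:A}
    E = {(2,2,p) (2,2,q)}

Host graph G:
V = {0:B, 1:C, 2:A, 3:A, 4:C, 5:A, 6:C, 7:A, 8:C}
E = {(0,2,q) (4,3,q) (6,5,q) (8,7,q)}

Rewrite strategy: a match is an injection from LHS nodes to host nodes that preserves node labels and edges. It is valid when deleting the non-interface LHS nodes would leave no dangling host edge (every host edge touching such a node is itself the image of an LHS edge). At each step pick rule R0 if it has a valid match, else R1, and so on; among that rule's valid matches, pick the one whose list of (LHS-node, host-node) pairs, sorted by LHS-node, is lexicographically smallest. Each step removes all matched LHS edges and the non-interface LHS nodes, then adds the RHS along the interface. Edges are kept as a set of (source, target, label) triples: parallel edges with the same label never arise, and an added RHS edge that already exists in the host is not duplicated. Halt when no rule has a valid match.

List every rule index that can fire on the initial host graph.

R0: 9 valid matches — {0↦1, 1↦3, 2↦4}, {0↦1, 1↦5, 2↦6}, {0↦1, 1↦7, 2↦8} (+6 more)
R1: no valid match — LHS pattern not found
R2: no valid match — LHS pattern not found
R3: no valid match — LHS pattern not found

Answer: [R0]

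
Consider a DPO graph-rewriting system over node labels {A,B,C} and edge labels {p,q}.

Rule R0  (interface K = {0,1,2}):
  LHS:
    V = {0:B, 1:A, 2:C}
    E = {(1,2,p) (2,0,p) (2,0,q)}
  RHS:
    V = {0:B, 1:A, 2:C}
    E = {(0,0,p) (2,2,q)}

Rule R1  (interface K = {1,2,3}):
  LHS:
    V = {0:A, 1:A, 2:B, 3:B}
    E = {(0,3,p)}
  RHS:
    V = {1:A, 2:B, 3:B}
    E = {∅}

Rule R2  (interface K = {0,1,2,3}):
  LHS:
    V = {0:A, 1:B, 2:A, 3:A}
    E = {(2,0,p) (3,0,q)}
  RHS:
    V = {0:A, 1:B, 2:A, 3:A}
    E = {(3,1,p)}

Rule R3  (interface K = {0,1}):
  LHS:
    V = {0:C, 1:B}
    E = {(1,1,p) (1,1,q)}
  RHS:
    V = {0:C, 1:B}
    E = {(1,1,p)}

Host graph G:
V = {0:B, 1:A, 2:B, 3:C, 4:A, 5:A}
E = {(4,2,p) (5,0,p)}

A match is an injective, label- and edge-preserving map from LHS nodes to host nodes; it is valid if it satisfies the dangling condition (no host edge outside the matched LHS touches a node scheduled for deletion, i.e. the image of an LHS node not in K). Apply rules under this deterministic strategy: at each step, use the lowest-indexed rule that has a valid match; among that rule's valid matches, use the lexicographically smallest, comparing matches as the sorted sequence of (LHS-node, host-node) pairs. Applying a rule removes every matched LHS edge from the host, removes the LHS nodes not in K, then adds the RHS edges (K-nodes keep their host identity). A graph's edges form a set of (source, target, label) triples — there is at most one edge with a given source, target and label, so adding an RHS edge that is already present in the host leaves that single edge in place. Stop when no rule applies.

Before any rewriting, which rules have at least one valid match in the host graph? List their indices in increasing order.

Answer: [R1]

Steps:
R0: no valid match — LHS pattern not found
R1: 4 valid matches — {0↦4, 1↦1, 2↦0, 3↦2}, {0↦4, 1↦5, 2↦0, 3↦2}, {0↦5, 1↦1, 2↦2, 3↦0} (+1 more)
R2: no valid match — LHS pattern not found
R3: no valid match — LHS pattern not found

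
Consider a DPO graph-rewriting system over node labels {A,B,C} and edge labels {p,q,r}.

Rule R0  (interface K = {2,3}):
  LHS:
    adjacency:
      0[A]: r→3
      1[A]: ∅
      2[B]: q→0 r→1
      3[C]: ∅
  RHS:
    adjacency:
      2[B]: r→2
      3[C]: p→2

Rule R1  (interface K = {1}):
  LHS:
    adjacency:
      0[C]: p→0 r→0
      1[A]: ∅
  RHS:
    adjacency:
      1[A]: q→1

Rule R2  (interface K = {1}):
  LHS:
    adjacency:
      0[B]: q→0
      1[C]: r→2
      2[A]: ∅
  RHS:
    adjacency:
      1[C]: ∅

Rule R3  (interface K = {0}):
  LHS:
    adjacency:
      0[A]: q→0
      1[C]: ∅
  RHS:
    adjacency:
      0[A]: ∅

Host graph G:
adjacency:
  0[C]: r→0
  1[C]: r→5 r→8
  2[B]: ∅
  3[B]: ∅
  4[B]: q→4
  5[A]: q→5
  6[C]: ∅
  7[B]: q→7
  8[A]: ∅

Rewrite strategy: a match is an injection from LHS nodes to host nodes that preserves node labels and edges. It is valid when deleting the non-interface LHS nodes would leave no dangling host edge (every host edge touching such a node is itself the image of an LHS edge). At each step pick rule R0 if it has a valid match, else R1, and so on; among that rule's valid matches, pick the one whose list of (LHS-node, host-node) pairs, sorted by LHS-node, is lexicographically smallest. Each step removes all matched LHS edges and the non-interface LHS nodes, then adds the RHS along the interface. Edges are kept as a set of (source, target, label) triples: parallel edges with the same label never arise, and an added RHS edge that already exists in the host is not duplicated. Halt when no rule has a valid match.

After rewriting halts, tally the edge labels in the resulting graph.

[0] host  ⇒  9 nodes, 6 edges  {0-r->0 1-r->5 1-r->8 4-q->4 5-q->5 7-q->7}
[1] R2 @ {0↦4, 1↦1, 2↦8}  ⇒  7 nodes, 4 edges  {0-r->0 1-r->5 5-q->5 7-q->7}
[2] R3 @ {0↦5, 1↦6}  ⇒  6 nodes, 3 edges  {0-r->0 1-r->5 7-q->7}
[3] R2 @ {0↦7, 1↦1, 2↦5}  ⇒  4 nodes, 1 edges  {0-r->0}
halt: no rule applies after step 3
NF edges: [(0, 0, 'r')]

Answer: r:1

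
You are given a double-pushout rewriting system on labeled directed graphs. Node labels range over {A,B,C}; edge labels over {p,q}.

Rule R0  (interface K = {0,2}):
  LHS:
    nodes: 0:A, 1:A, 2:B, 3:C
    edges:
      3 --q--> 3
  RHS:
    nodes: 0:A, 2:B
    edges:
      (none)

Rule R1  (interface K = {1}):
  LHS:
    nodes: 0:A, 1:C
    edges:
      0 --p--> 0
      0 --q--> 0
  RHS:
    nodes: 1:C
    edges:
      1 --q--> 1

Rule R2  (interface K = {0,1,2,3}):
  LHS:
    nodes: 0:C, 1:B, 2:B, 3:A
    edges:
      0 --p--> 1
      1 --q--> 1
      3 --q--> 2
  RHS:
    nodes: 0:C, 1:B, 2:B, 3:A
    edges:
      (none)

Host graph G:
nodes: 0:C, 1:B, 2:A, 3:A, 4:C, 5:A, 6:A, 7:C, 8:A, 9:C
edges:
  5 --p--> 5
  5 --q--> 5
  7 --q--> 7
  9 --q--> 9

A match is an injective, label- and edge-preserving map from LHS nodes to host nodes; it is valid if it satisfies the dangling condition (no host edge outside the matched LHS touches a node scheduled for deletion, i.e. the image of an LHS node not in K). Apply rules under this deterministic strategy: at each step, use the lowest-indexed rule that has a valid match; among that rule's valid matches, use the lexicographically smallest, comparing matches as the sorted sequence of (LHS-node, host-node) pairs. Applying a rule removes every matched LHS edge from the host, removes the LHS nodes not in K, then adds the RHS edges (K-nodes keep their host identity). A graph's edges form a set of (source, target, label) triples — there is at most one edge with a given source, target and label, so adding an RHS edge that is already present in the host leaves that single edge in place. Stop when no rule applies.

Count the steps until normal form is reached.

Answer: 4

Rewrite trace:
initial: |V|=10 |E|=4  E = 5-p->5 5-q->5 7-q->7 9-q->9
step 1: apply R0 at {0↦2, 1↦3, 2↦1, 3↦7}  → |V|=8 |E|=3  E = 5-p->5 5-q->5 9-q->9
step 2: apply R0 at {0↦2, 1↦6, 2↦1, 3↦9}  → |V|=6 |E|=2  E = 5-p->5 5-q->5
step 3: apply R1 at {0↦5, 1↦0}  → |V|=5 |E|=1  E = 0-q->0
step 4: apply R0 at {0↦2, 1↦8, 2↦1, 3↦0}  → |V|=3 |E|=0  E = ∅
halt: no rule applies after step 4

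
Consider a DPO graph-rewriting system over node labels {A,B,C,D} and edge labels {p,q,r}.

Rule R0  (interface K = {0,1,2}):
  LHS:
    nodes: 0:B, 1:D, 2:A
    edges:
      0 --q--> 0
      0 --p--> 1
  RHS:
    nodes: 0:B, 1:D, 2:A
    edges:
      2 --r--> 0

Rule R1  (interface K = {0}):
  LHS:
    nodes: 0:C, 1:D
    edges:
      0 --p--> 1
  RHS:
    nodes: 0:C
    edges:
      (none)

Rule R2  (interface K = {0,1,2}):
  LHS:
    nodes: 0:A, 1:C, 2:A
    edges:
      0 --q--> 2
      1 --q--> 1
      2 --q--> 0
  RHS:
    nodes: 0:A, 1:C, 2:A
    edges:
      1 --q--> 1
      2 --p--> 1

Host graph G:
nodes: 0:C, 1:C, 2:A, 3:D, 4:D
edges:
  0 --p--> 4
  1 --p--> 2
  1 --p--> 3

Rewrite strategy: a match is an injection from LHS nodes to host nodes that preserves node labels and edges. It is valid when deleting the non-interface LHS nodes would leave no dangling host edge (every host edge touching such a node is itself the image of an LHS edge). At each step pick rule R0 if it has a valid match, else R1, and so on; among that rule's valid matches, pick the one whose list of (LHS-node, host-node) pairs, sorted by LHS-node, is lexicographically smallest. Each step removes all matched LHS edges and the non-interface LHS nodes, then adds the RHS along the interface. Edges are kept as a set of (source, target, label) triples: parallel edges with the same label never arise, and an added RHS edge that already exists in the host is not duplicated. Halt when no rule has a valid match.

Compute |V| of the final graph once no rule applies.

Answer: 3

Steps:
initial: |V|=5 |E|=3  E = 0-p->4 1-p->2 1-p->3
step 1: apply R1 at {0↦0, 1↦4}  → |V|=4 |E|=2  E = 1-p->2 1-p->3
step 2: apply R1 at {0↦1, 1↦3}  → |V|=3 |E|=1  E = 1-p->2
normal form: no rule applies after step 2
NF nodes: {0:C, 1:C, 2:A}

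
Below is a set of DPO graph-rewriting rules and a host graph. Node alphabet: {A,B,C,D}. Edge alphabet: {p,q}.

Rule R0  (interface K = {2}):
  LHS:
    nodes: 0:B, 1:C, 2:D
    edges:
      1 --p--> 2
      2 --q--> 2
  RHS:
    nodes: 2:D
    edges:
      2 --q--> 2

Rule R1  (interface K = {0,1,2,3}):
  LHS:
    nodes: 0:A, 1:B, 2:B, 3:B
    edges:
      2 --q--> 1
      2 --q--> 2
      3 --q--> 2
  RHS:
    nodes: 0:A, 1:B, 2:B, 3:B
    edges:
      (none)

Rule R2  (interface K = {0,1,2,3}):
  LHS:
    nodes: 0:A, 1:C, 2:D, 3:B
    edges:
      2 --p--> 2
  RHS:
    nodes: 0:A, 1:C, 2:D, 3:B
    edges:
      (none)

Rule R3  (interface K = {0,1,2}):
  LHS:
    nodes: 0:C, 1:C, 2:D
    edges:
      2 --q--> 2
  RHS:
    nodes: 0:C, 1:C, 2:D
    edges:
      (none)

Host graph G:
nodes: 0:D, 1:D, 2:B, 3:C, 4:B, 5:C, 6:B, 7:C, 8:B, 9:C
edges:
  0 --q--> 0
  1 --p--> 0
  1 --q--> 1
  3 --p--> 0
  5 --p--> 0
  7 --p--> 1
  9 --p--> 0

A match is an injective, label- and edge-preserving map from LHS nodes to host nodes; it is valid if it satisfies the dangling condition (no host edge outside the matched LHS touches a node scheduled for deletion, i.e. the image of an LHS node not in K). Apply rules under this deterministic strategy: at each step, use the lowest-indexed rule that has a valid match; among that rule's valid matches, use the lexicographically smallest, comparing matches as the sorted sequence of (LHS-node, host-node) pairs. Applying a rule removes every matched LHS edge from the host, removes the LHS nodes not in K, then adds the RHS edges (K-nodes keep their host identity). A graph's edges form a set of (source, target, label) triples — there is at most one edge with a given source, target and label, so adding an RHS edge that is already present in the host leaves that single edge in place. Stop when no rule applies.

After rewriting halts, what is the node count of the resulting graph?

Answer: 2

Steps:
[0] host  ⇒  10 nodes, 7 edges  {0-q->0 1-p->0 1-q->1 3-p->0 5-p->0 7-p->1 9-p->0}
[1] R0 @ {0↦2, 1↦3, 2↦0}  ⇒  8 nodes, 6 edges  {0-q->0 1-p->0 1-q->1 5-p->0 7-p->1 9-p->0}
[2] R0 @ {0↦4, 1↦5, 2↦0}  ⇒  6 nodes, 5 edges  {0-q->0 1-p->0 1-q->1 7-p->1 9-p->0}
[3] R0 @ {0↦6, 1↦7, 2↦1}  ⇒  4 nodes, 4 edges  {0-q->0 1-p->0 1-q->1 9-p->0}
[4] R0 @ {0↦8, 1↦9, 2↦0}  ⇒  2 nodes, 3 edges  {0-q->0 1-p->0 1-q->1}
normal form: no rule applies after step 4
NF nodes: {0:D, 1:D}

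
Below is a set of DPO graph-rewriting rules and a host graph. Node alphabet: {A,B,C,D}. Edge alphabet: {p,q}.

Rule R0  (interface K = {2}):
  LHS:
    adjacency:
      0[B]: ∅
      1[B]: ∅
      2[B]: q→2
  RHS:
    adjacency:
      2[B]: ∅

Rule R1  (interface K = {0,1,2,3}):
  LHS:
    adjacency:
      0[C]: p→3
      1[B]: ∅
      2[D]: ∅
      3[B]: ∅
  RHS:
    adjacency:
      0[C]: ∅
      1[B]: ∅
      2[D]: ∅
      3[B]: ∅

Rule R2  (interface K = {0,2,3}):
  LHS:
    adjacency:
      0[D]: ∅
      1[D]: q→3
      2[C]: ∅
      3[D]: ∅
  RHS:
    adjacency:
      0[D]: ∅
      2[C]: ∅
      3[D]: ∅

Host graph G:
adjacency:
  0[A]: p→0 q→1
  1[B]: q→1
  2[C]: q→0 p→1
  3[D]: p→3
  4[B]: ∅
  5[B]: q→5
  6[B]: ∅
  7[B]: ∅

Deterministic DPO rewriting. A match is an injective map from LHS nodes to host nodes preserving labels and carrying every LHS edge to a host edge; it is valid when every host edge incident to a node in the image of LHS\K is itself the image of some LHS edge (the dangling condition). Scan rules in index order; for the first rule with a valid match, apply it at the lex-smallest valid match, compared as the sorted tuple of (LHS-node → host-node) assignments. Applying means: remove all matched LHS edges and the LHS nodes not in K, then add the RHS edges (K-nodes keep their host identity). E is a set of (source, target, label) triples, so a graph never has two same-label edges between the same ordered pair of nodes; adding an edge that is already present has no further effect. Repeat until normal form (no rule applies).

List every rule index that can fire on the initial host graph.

R0: 12 valid matches — {0↦4, 1↦6, 2↦1}, {0↦4, 1↦6, 2↦5}, {0↦4, 1↦7, 2↦1} (+9 more)
R1: 4 valid matches — {0↦2, 1↦4, 2↦3, 3↦1}, {0↦2, 1↦5, 2↦3, 3↦1}, {0↦2, 1↦6, 2↦3, 3↦1} (+1 more)
R2: no valid match — LHS pattern not found

Answer: [R0,R1]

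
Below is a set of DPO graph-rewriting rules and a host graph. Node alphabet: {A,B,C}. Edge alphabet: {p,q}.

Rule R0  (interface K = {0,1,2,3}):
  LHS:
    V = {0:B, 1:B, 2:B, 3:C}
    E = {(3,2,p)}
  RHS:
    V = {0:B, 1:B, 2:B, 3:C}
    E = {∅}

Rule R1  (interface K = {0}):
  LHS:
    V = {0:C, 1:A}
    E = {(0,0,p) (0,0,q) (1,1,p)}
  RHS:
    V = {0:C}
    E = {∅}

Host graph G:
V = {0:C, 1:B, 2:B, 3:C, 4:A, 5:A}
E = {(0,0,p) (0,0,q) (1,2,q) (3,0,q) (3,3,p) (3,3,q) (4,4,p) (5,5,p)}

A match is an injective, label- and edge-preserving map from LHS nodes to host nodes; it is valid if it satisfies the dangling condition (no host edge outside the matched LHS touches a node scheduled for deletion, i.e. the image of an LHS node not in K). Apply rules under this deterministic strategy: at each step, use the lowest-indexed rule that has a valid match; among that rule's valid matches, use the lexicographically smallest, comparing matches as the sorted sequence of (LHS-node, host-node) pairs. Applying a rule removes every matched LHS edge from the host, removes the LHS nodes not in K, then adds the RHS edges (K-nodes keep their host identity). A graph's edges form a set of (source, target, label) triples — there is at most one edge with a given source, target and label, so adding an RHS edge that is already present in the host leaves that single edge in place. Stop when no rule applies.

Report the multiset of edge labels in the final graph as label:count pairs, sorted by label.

[0] host  ⇒  6 nodes, 8 edges  {0-p->0 0-q->0 1-q->2 3-q->0 3-p->3 3-q->3 4-p->4 5-p->5}
[1] R1 @ {0↦0, 1↦4}  ⇒  5 nodes, 5 edges  {1-q->2 3-q->0 3-p->3 3-q->3 5-p->5}
[2] R1 @ {0↦3, 1↦5}  ⇒  4 nodes, 2 edges  {1-q->2 3-q->0}
final graph: no rule applies after step 2
NF edges: [(1, 2, 'q'), (3, 0, 'q')]

Answer: q:2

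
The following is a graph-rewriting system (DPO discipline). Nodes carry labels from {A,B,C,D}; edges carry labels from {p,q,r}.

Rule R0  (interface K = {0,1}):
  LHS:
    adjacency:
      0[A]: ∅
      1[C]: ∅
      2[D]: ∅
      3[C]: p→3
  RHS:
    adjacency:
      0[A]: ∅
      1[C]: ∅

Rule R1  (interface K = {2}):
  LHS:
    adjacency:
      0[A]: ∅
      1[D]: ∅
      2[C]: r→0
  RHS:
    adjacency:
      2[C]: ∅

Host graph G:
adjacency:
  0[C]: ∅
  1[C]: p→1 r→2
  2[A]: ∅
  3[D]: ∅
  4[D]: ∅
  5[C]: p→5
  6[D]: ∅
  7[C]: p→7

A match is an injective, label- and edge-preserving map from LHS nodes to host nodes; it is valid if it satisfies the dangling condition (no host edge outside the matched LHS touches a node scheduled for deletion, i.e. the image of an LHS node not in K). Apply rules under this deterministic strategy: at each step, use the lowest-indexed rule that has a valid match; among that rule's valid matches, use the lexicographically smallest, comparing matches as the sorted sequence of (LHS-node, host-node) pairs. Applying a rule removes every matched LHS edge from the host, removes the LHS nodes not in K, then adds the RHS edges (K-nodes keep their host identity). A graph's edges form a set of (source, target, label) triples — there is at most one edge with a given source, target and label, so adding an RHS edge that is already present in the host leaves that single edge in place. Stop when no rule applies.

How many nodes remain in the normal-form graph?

initial: |V|=8 |E|=4  E = 1-p->1 1-r->2 5-p->5 7-p->7
step 1: apply R0 at {0↦2, 1↦0, 2↦3, 3↦5}  → |V|=6 |E|=3  E = 1-p->1 1-r->2 7-p->7
step 2: apply R0 at {0↦2, 1↦0, 2↦4, 3↦7}  → |V|=4 |E|=2  E = 1-p->1 1-r->2
step 3: apply R1 at {0↦2, 1↦6, 2↦1}  → |V|=2 |E|=1  E = 1-p->1
final graph: no rule applies after step 3
NF nodes: {0:C, 1:C}

Answer: 2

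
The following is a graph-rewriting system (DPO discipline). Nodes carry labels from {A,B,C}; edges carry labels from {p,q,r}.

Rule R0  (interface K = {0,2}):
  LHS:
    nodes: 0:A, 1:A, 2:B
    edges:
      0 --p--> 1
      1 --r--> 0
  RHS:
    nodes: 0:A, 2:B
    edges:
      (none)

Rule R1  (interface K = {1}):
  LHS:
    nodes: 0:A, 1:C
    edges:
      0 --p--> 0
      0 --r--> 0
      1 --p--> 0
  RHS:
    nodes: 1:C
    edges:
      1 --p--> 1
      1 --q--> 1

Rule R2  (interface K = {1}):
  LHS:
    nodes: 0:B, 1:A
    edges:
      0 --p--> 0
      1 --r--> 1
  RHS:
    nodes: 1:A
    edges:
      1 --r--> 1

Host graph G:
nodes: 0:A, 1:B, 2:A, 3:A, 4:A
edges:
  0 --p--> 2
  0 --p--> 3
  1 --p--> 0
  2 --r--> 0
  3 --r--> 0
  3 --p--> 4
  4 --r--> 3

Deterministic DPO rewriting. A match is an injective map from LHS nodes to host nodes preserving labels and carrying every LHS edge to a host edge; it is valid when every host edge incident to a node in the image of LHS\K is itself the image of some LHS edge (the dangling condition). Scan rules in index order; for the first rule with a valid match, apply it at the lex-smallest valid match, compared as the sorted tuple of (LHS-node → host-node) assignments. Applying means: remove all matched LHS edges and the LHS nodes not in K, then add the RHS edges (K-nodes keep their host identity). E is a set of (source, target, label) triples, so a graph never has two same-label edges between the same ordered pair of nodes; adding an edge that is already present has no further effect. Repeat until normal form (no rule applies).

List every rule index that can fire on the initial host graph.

Answer: [R0]

Rewrite trace:
R0: 2 valid matches — {0↦0, 1↦2, 2↦1}, {0↦3, 1↦4, 2↦1}
R1: no valid match — LHS pattern not found
R2: no valid match — LHS pattern not found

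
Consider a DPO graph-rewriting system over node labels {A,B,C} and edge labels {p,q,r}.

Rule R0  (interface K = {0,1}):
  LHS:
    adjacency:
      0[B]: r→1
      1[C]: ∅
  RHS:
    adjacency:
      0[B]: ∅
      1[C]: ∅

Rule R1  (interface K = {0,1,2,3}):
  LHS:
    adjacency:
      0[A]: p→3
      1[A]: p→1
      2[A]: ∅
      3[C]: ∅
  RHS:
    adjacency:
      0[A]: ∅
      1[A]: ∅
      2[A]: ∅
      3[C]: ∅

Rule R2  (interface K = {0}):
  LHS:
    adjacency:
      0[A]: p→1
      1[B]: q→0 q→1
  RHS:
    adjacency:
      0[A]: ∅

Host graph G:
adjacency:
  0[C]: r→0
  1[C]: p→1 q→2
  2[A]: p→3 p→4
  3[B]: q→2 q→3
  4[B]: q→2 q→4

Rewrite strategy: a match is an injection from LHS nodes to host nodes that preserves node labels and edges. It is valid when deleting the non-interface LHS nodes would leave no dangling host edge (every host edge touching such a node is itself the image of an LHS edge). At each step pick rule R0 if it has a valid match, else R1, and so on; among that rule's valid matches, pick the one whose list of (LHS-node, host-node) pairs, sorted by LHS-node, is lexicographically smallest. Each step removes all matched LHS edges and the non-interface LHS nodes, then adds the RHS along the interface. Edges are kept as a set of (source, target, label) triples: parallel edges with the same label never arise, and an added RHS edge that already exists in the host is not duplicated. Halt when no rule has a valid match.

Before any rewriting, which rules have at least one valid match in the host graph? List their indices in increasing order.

R0: no valid match — LHS pattern not found
R1: no valid match — LHS pattern not found
R2: 2 valid matches — {0↦2, 1↦3}, {0↦2, 1↦4}

Answer: [R2]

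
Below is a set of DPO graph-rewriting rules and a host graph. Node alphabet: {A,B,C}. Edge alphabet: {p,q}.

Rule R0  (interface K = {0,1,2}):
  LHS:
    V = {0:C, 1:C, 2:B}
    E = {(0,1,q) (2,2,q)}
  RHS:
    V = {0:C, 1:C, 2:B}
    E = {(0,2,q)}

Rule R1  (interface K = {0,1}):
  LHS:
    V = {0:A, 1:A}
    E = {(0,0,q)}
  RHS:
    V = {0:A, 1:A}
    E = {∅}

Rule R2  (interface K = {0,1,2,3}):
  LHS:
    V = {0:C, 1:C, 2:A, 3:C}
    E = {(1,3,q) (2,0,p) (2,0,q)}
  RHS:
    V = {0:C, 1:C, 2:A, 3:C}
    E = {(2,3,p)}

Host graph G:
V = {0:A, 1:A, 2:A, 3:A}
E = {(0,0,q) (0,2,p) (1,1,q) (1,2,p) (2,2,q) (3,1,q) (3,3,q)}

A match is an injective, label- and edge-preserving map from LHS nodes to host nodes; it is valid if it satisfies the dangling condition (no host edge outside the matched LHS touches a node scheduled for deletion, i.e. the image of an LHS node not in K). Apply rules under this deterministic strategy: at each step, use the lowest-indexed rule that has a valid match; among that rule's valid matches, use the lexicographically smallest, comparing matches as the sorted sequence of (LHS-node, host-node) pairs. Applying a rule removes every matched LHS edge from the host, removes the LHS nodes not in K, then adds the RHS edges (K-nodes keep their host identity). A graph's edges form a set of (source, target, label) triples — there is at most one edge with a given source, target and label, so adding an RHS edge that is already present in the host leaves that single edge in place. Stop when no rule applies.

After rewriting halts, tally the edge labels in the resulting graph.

Answer: p:2 q:1

Rewrite trace:
initial: |V|=4 |E|=7  E = 0-q->0 0-p->2 1-q->1 1-p->2 2-q->2 3-q->1 3-q->3
step 1: apply R1 at {0↦0, 1↦1}  → |V|=4 |E|=6  E = 0-p->2 1-q->1 1-p->2 2-q->2 3-q->1 3-q->3
step 2: apply R1 at {0↦1, 1↦0}  → |V|=4 |E|=5  E = 0-p->2 1-p->2 2-q->2 3-q->1 3-q->3
step 3: apply R1 at {0↦2, 1↦0}  → |V|=4 |E|=4  E = 0-p->2 1-p->2 3-q->1 3-q->3
step 4: apply R1 at {0↦3, 1↦0}  → |V|=4 |E|=3  E = 0-p->2 1-p->2 3-q->1
final graph: no rule applies after step 4
NF edges: [(0, 2, 'p'), (1, 2, 'p'), (3, 1, 'q')]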